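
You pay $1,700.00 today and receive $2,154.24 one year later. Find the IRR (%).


Formula: IRR = C1/C0 - 1
Substituting: IRR = $2,154.24 / $1,700.00 - 1
Ratio: 1.2672 - 1 = 0.2672
IRR = 26.72%

26.72%


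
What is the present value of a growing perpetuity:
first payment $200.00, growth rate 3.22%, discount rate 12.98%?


Formula: PV = C / (r - g)
Spread: r - g = 0.1298 - 0.0322 = 0.0976
Substituting: PV = $200.00 / 0.0976
PV = $2,049.18

$2,049.18


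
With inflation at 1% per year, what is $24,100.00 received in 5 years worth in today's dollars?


Formula: Real value = nominal / (1 + inflation)^years
Price level: (1 + 0.01)^5 = 1.05101
Real value = $24,100.00 / 1.05101 = $22,930.32

$22,930.32


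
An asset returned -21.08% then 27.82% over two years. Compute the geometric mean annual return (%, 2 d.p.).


Formula: Geometric mean = ((1+r1)*(1+r2))^(1/2) - 1
Product: (1 + -0.2108) * (1 + 0.2782) = 0.7892 * 1.2782 = 1.008755
Square root: 1.008755^0.5 = 1.004368
Geometric mean = 1.004368 - 1 = 0.004368
As percentage: 0.44%

0.44%


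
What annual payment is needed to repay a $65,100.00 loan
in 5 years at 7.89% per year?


Formula: PMT = PV * r / (1 - (1+r)^(-n))
Denominator: 1 - (1 + 0.0789)^(-5) = 0.31594
Numerator: $65,100.00 * 0.0789 = 5136.39
PMT = 5136.39 / 0.31594 = $16,257.47

$16,257.47


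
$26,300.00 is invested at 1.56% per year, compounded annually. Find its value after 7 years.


Formula: FV = P * (1 + r)^n
Substituting: FV = $26,300.00 * (1 + 0.0156)^7
Growth factor: (1.0156)^7 = 1.114446
FV = $26,300.00 * 1.114446 = $29,309.92

$29,309.92


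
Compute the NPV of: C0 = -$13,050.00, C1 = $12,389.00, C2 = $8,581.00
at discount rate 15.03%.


Formula: NPV = C0 + C1/(1+r) + C2/(1+r)^2
Discount C1: $12,389.00 / (1 + 0.1503) = $10,770.23
Discount C2: $8,581.00 / (1 + 0.1503)^2 = $6,485.08
NPV = -$13,050.00 + $10,770.23 + $6,485.08 = $4,205.32

$4,205.32


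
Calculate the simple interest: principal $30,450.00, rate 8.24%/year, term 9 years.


Formula: I = P * r * t
Substituting: I = $30,450.00 * 0.0824 * 9
Step: I = $30,450.00 * 0.7416
I = $22,581.72

$22,581.72


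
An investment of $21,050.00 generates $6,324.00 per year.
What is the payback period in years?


Formula: Payback = investment / annual cash flow
Substituting: Payback = $21,050.00 / $6,324.00
Payback = 3.3286 years

3.3286 years


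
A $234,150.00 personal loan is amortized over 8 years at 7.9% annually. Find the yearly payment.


Formula: PMT = PV * r / (1 - (1+r)^(-n))
Denominator: 1 - (1 + 0.079)^(-8) = 0.455712
Numerator: $234,150.00 * 0.079 = 18497.85
PMT = 18497.85 / 0.455712 = $40,591.06

$40,591.06


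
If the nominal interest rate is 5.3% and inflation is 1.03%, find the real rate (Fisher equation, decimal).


Formula: (1 + r_real) = (1 + r_nom) / (1 + inflation)
Substituting: (1 + r_real) = 1.053 / 1.0103
(1 + r_real) = 1.042265
r_real = 1.042265 - 1 = 0.042265

0.042265


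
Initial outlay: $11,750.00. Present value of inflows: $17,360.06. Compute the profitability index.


Formula: PI = PV(cash flows) / initial investment
Substituting: PI = $17,360.06 / $11,750.00
PI = 1.4775

1.4775


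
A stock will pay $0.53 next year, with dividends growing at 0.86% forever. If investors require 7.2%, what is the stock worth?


Formula: P = D1 / (r - g)
Spread: r - g = 0.072 - 0.0086 = 0.0634
Substituting: P = $0.53 / 0.0634
P = $8.36

$8.36


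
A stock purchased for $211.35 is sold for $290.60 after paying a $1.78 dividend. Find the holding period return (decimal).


Formula: HPR = (P1 - P0 + D) / P0
Gain: $290.60 - $211.35 + $1.78 = $81.03
HPR = $81.03 / $211.35 = 0.3834

0.3834


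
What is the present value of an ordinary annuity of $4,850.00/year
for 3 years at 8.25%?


Formula: PV = PMT * (1 - (1+r)^(-n)) / r
Discount factor: (1 + 0.0825)^(-3) = 0.788345
Bracket: 1 - 0.788345 = 0.211655
PV = $4,850.00 * 0.211655 / 0.0825 = $12,442.75

$12,442.75


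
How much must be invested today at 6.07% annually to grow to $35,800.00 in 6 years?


Formula: PV = FV / (1 + r)^n
Substituting: PV = $35,800.00 / (1 + 0.0607)^6
Discount factor: (1.0607)^6 = 1.424149
PV = $35,800.00 / 1.424149 = $25,137.82

$25,137.82


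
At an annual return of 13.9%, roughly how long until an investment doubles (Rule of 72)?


Formula: Years ≈ 72 / r
Substituting: Years ≈ 72 / 13.9
Years ≈ 5.2

5.2 years


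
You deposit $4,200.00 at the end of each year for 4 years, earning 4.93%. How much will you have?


Formula: FV = PMT * ((1+r)^n - 1) / r
Growth factor: (1 + 0.0493)^4 = 1.212268
Numerator: 1.212268 - 1 = 0.212268
FV = $4,200.00 * 0.212268 / 0.0493 = $18,083.70

$18,083.70


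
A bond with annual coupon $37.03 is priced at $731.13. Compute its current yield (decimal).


Formula: Current yield = annual coupon / price
Substituting: CY = $37.03 / $731.13
CY = 0.050648

0.050648


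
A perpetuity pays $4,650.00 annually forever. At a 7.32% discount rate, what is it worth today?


Formula: PV = C / r
Substituting: PV = $4,650.00 / 0.0732
PV = $63,524.59

$63,524.59


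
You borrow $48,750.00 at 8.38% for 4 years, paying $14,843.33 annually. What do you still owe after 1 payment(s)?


Formula: Balance = PV*(1+r)^k - PMT*((1+r)^k - 1)/r
Growth: (1 + 0.0838)^1 = 1.0838
Accumulated factor: ((1+r)^k - 1)/r = 1.0
Balance = $48,750.00 * 1.0838 - $14,843.33 * 1.0
Balance = $37,991.92

$37,991.92


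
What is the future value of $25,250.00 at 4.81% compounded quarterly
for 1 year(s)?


Formula: FV = P * (1 + r/m)^(m*t)
Period rate: r/m = 0.0481 / 4 = 0.012025
Total periods: m*t = 4 * 1 = 4
Growth factor: (1 + 0.012025)^4 = 1.048975
FV = $25,250.00 * 1.048975 = $26,486.61

$26,486.61


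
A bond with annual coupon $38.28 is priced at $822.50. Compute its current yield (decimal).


Formula: Current yield = annual coupon / price
Substituting: CY = $38.28 / $822.50
CY = 0.046541

0.046541


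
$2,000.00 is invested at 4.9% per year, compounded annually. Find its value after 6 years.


Formula: FV = P * (1 + r)^n
Substituting: FV = $2,000.00 * (1 + 0.049)^6
Growth factor: (1.049)^6 = 1.332456
FV = $2,000.00 * 1.332456 = $2,664.91

$2,664.91


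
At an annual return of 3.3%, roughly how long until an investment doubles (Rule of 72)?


Formula: Years ≈ 72 / r
Substituting: Years ≈ 72 / 3.3
Years ≈ 21.8

21.8 years


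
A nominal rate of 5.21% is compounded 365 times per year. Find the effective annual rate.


Formula: EAR = (1 + r/m)^m - 1
Period rate: r/m = 0.0521 / 365 = 0.000143
Compounding: (1 + 0.000143)^365 = 1.053477
EAR = 1.053477 - 1 = 0.053477

0.053477


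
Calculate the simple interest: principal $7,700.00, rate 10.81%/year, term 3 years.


Formula: I = P * r * t
Substituting: I = $7,700.00 * 0.1081 * 3
Step: I = $7,700.00 * 0.3243
I = $2,497.11

$2,497.11


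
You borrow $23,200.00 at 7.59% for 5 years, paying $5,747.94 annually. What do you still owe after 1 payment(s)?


Formula: Balance = PV*(1+r)^k - PMT*((1+r)^k - 1)/r
Growth: (1 + 0.0759)^1 = 1.0759
Accumulated factor: ((1+r)^k - 1)/r = 1.0
Balance = $23,200.00 * 1.0759 - $5,747.94 * 1.0
Balance = $19,212.94

$19,212.94


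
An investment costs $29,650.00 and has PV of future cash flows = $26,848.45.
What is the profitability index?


Formula: PI = PV(cash flows) / initial investment
Substituting: PI = $26,848.45 / $29,650.00
PI = 0.9055

0.9055


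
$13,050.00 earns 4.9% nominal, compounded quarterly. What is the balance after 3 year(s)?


Formula: FV = P * (1 + r/m)^(m*t)
Period rate: r/m = 0.049 / 4 = 0.01225
Total periods: m*t = 4 * 3 = 12
Growth factor: (1 + 0.01225)^12 = 1.15732
FV = $13,050.00 * 1.15732 = $15,103.02

$15,103.02


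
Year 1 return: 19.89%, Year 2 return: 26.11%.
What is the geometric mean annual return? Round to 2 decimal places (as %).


Formula: Geometric mean = ((1+r1)*(1+r2))^(1/2) - 1
Product: (1 + 0.1989) * (1 + 0.2611) = 1.1989 * 1.2611 = 1.511933
Square root: 1.511933^0.5 = 1.229607
Geometric mean = 1.229607 - 1 = 0.229607
As percentage: 22.96%

22.96%


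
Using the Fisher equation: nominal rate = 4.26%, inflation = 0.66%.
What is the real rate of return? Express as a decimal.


Formula: (1 + r_real) = (1 + r_nom) / (1 + inflation)
Substituting: (1 + r_real) = 1.0426 / 1.0066
(1 + r_real) = 1.035764
r_real = 1.035764 - 1 = 0.035764

0.035764


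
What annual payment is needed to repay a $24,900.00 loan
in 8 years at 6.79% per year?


Formula: PMT = PV * r / (1 - (1+r)^(-n))
Denominator: 1 - (1 + 0.0679)^(-8) = 0.408772
Numerator: $24,900.00 * 0.0679 = 1690.71
PMT = 1690.71 / 0.408772 = $4,136.08

$4,136.08


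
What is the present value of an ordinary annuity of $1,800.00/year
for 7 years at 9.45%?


Formula: PV = PMT * (1 - (1+r)^(-n)) / r
Discount factor: (1 + 0.0945)^(-7) = 0.531483
Bracket: 1 - 0.531483 = 0.468517
PV = $1,800.00 * 0.468517 / 0.0945 = $8,924.13

$8,924.13


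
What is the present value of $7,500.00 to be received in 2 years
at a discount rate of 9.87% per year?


Formula: PV = FV / (1 + r)^n
Substituting: PV = $7,500.00 / (1 + 0.0987)^2
Discount factor: (1.0987)^2 = 1.207142
PV = $7,500.00 / 1.207142 = $6,213.02

$6,213.02


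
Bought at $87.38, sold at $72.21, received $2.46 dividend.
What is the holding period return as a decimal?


Formula: HPR = (P1 - P0 + D) / P0
Gain: $72.21 - $87.38 + $2.46 = -$12.71
HPR = -$12.71 / $87.38 = -0.1455

-0.1455


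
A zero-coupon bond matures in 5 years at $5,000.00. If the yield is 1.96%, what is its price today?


Formula: Price = FV / (1 + r)^n
Substituting: Price = $5,000.00 / (1 + 0.0196)^5
Discount factor: (1.0196)^5 = 1.101918
Price = $5,000.00 / 1.101918 = $4,537.54

$4,537.54


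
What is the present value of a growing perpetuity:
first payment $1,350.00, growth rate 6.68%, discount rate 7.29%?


Formula: PV = C / (r - g)
Spread: r - g = 0.0729 - 0.0668 = 0.0061
Substituting: PV = $1,350.00 / 0.0061
PV = $221,311.48

$221,311.48


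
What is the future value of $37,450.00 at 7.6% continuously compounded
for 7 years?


Formula: FV = P * e^(r*t)
Exponent: r*t = 0.076 * 7 = 0.532
e^(0.532) = 1.702334
FV = $37,450.00 * 1.702334 = $63,752.39

$63,752.39


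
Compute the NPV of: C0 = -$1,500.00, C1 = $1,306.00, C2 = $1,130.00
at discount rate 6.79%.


Formula: NPV = C0 + C1/(1+r) + C2/(1+r)^2
Discount C1: $1,306.00 / (1 + 0.0679) = $1,222.96
Discount C2: $1,130.00 / (1 + 0.0679)^2 = $990.87
NPV = -$1,500.00 + $1,222.96 + $990.87 = $713.83

$713.83


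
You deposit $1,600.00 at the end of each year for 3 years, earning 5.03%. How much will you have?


Formula: FV = PMT * ((1+r)^n - 1) / r
Growth factor: (1 + 0.0503)^3 = 1.158618
Numerator: 1.158618 - 1 = 0.158618
FV = $1,600.00 * 0.158618 / 0.0503 = $5,045.49

$5,045.49


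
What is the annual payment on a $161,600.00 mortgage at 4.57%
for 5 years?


Formula: PMT = PV * r / (1 - (1+r)^(-n))
Denominator: 1 - (1 + 0.0457)^(-5) = 0.200231
Numerator: $161,600.00 * 0.0457 = 7385.12
PMT = 7385.12 / 0.200231 = $36,882.96

$36,882.96


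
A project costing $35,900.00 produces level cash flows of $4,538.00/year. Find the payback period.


Formula: Payback = investment / annual cash flow
Substituting: Payback = $35,900.00 / $4,538.00
Payback = 7.911 years

7.911 years


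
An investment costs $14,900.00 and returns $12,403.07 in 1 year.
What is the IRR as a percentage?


Formula: IRR = C1/C0 - 1
Substituting: IRR = $12,403.07 / $14,900.00 - 1
Ratio: 0.832421 - 1 = -0.167579
IRR = -16.7579%

-16.7579%


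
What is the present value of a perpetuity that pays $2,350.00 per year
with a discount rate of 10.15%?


Formula: PV = C / r
Substituting: PV = $2,350.00 / 0.1015
PV = $23,152.71

$23,152.71


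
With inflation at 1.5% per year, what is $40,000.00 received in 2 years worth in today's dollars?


Formula: Real value = nominal / (1 + inflation)^years
Price level: (1 + 0.015)^2 = 1.030225
Real value = $40,000.00 / 1.030225 = $38,826.47

$38,826.47


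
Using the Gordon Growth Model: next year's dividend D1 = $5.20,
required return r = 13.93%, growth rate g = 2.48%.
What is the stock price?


Formula: P = D1 / (r - g)
Spread: r - g = 0.1393 - 0.0248 = 0.1145
Substituting: P = $5.20 / 0.1145
P = $45.41

$45.41


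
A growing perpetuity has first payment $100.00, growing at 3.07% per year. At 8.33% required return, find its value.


Formula: PV = C / (r - g)
Spread: r - g = 0.0833 - 0.0307 = 0.0526
Substituting: PV = $100.00 / 0.0526
PV = $1,901.14

$1,901.14


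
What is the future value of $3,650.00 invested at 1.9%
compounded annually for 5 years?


Formula: FV = P * (1 + r)^n
Substituting: FV = $3,650.00 * (1 + 0.019)^5
Growth factor: (1.019)^5 = 1.098679
FV = $3,650.00 * 1.098679 = $4,010.18

$4,010.18


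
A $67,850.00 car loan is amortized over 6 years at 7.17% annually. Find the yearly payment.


Formula: PMT = PV * r / (1 - (1+r)^(-n))
Denominator: 1 - (1 + 0.0717)^(-6) = 0.339975
Numerator: $67,850.00 * 0.0717 = 4864.845
PMT = 4864.845 / 0.339975 = $14,309.43

$14,309.43


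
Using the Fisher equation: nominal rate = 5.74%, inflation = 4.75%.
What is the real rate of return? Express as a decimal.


Formula: (1 + r_real) = (1 + r_nom) / (1 + inflation)
Substituting: (1 + r_real) = 1.0574 / 1.0475
(1 + r_real) = 1.009451
r_real = 1.009451 - 1 = 0.009451

0.009451


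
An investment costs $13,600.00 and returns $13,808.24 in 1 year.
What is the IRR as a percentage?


Formula: IRR = C1/C0 - 1
Substituting: IRR = $13,808.24 / $13,600.00 - 1
Ratio: 1.015312 - 1 = 0.015312
IRR = 1.5312%

1.5312%


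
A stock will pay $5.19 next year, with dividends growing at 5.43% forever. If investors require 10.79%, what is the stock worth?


Formula: P = D1 / (r - g)
Spread: r - g = 0.1079 - 0.0543 = 0.0536
Substituting: P = $5.19 / 0.0536
P = $96.83

$96.83


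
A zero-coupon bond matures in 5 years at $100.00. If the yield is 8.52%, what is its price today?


Formula: Price = FV / (1 + r)^n
Substituting: Price = $100.00 / (1 + 0.0852)^5
Discount factor: (1.0852)^5 = 1.505043
Price = $100.00 / 1.505043 = $66.44

$66.44


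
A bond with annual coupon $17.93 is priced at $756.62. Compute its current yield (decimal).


Formula: Current yield = annual coupon / price
Substituting: CY = $17.93 / $756.62
CY = 0.023697

0.023697


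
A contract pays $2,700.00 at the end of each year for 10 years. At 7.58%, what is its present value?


Formula: PV = PMT * (1 - (1+r)^(-n)) / r
Discount factor: (1 + 0.0758)^(-10) = 0.481598
Bracket: 1 - 0.481598 = 0.518402
PV = $2,700.00 * 0.518402 / 0.0758 = $18,465.51

$18,465.51


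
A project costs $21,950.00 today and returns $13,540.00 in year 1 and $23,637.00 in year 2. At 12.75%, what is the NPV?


Formula: NPV = C0 + C1/(1+r) + C2/(1+r)^2
Discount C1: $13,540.00 / (1 + 0.1275) = $12,008.87
Discount C2: $23,637.00 / (1 + 0.1275)^2 = $18,593.42
NPV = -$21,950.00 + $12,008.87 + $18,593.42 = $8,652.29

$8,652.29


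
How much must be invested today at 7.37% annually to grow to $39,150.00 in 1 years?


Formula: PV = FV / (1 + r)^n
Substituting: PV = $39,150.00 / (1 + 0.0737)^1
Discount factor: (1.0737)^1 = 1.0737
PV = $39,150.00 / 1.0737 = $36,462.70

$36,462.70


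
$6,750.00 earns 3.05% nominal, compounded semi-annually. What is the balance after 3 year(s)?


Formula: FV = P * (1 + r/m)^(m*t)
Period rate: r/m = 0.0305 / 2 = 0.01525
Total periods: m*t = 2 * 3 = 6
Growth factor: (1 + 0.01525)^6 = 1.09506
FV = $6,750.00 * 1.09506 = $7,391.66

$7,391.66


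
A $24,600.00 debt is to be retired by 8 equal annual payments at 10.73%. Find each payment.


Formula: PMT = PV * r / (1 - (1+r)^(-n))
Denominator: 1 - (1 + 0.1073)^(-8) = 0.557536
Numerator: $24,600.00 * 0.1073 = 2639.58
PMT = 2639.58 / 0.557536 = $4,734.36

$4,734.36


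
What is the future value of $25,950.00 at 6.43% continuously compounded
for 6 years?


Formula: FV = P * e^(r*t)
Exponent: r*t = 0.0643 * 6 = 0.3858
e^(0.3858) = 1.47079
FV = $25,950.00 * 1.47079 = $38,167.01

$38,167.01


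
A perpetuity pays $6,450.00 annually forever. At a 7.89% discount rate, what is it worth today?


Formula: PV = C / r
Substituting: PV = $6,450.00 / 0.0789
PV = $81,749.05

$81,749.05


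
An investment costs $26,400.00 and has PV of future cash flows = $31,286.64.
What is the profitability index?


Formula: PI = PV(cash flows) / initial investment
Substituting: PI = $31,286.64 / $26,400.00
PI = 1.1851

1.1851


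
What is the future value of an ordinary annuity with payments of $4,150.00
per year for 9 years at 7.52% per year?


Formula: FV = PMT * ((1+r)^n - 1) / r
Growth factor: (1 + 0.0752)^9 = 1.920451
Numerator: 1.920451 - 1 = 0.920451
FV = $4,150.00 * 0.920451 / 0.0752 = $50,796.18

$50,796.18


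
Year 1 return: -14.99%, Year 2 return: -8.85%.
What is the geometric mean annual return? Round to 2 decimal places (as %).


Formula: Geometric mean = ((1+r1)*(1+r2))^(1/2) - 1
Product: (1 + -0.1499) * (1 + -0.0885) = 0.8501 * 0.9115 = 0.774866
Square root: 0.774866^0.5 = 0.880265
Geometric mean = 0.880265 - 1 = -0.119735
As percentage: -11.97%

-11.97%


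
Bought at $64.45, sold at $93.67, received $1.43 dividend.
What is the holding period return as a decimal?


Formula: HPR = (P1 - P0 + D) / P0
Gain: $93.67 - $64.45 + $1.43 = $30.65
HPR = $30.65 / $64.45 = 0.4756

0.4756


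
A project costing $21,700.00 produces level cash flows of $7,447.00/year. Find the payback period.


Formula: Payback = investment / annual cash flow
Substituting: Payback = $21,700.00 / $7,447.00
Payback = 2.9139 years

2.9139 years


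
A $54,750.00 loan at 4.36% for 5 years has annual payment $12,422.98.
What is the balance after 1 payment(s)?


Formula: Balance = PV*(1+r)^k - PMT*((1+r)^k - 1)/r
Growth: (1 + 0.0436)^1 = 1.0436
Accumulated factor: ((1+r)^k - 1)/r = 1.0
Balance = $54,750.00 * 1.0436 - $12,422.98 * 1.0
Balance = $44,714.12

$44,714.12


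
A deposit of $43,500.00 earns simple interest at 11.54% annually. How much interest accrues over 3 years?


Formula: I = P * r * t
Substituting: I = $43,500.00 * 0.1154 * 3
Step: I = $43,500.00 * 0.3462
I = $15,059.70

$15,059.70


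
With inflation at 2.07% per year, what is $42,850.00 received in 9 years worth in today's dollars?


Formula: Real value = nominal / (1 + inflation)^years
Price level: (1 + 0.0207)^9 = 1.202494
Real value = $42,850.00 / 1.202494 = $35,634.26

$35,634.26


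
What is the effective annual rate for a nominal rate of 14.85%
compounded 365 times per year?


Formula: EAR = (1 + r/m)^m - 1
Period rate: r/m = 0.1485 / 365 = 0.000407
Compounding: (1 + 0.000407)^365 = 1.160058
EAR = 1.160058 - 1 = 0.160058

0.160058


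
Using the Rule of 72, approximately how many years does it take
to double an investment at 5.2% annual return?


Formula: Years ≈ 72 / r
Substituting: Years ≈ 72 / 5.2
Years ≈ 13.8

13.8 years


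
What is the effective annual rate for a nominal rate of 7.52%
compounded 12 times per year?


Formula: EAR = (1 + r/m)^m - 1
Period rate: r/m = 0.0752 / 12 = 0.006267
Compounding: (1 + 0.006267)^12 = 1.077847
EAR = 1.077847 - 1 = 0.077847

0.077847


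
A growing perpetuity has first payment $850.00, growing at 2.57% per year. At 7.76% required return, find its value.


Formula: PV = C / (r - g)
Spread: r - g = 0.0776 - 0.0257 = 0.0519
Substituting: PV = $850.00 / 0.0519
PV = $16,377.65

$16,377.65


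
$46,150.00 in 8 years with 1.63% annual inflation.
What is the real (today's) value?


Formula: Real value = nominal / (1 + inflation)^years
Price level: (1 + 0.0163)^8 = 1.138087
Real value = $46,150.00 / 1.138087 = $40,550.51

$40,550.51


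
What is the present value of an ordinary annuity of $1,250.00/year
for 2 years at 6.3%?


Formula: PV = PMT * (1 - (1+r)^(-n)) / r
Discount factor: (1 + 0.063)^(-2) = 0.88498
Bracket: 1 - 0.88498 = 0.11502
PV = $1,250.00 * 0.11502 / 0.063 = $2,282.14

$2,282.14


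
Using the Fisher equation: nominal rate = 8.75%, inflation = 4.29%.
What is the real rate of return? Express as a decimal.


Formula: (1 + r_real) = (1 + r_nom) / (1 + inflation)
Substituting: (1 + r_real) = 1.0875 / 1.0429
(1 + r_real) = 1.042765
r_real = 1.042765 - 1 = 0.042765

0.042765


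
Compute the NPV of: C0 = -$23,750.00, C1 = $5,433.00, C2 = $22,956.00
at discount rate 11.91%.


Formula: NPV = C0 + C1/(1+r) + C2/(1+r)^2
Discount C1: $5,433.00 / (1 + 0.1191) = $4,854.79
Discount C2: $22,956.00 / (1 + 0.1191)^2 = $18,329.83
NPV = -$23,750.00 + $4,854.79 + $18,329.83 = -$565.38

-$565.38


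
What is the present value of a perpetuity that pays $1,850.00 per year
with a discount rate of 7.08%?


Formula: PV = C / r
Substituting: PV = $1,850.00 / 0.0708
PV = $26,129.94

$26,129.94


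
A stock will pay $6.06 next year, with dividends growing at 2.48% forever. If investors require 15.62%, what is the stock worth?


Formula: P = D1 / (r - g)
Spread: r - g = 0.1562 - 0.0248 = 0.1314
Substituting: P = $6.06 / 0.1314
P = $46.12

$46.12


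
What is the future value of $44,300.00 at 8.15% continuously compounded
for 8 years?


Formula: FV = P * e^(r*t)
Exponent: r*t = 0.0815 * 8 = 0.652
e^(0.652) = 1.919376
FV = $44,300.00 * 1.919376 = $85,028.35

$85,028.35


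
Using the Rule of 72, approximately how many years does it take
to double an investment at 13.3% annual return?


Formula: Years ≈ 72 / r
Substituting: Years ≈ 72 / 13.3
Years ≈ 5.4

5.4 years


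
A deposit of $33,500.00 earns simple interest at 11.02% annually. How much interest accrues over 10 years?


Formula: I = P * r * t
Substituting: I = $33,500.00 * 0.1102 * 10
Step: I = $33,500.00 * 1.102
I = $36,917.00

$36,917.00


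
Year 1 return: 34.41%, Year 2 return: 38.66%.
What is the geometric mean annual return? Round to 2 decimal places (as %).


Formula: Geometric mean = ((1+r1)*(1+r2))^(1/2) - 1
Product: (1 + 0.3441) * (1 + 0.3866) = 1.3441 * 1.3866 = 1.863729
Square root: 1.863729^0.5 = 1.365185
Geometric mean = 1.365185 - 1 = 0.365185
As percentage: 36.52%

36.52%


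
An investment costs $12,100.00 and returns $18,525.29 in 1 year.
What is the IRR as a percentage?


Formula: IRR = C1/C0 - 1
Substituting: IRR = $18,525.29 / $12,100.00 - 1
Ratio: 1.531016 - 1 = 0.531016
IRR = 53.1016%

53.1016%


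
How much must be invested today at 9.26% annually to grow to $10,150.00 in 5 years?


Formula: PV = FV / (1 + r)^n
Substituting: PV = $10,150.00 / (1 + 0.0926)^5
Discount factor: (1.0926)^5 = 1.557062
PV = $10,150.00 / 1.557062 = $6,518.69

$6,518.69


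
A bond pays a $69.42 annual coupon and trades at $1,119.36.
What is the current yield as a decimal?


Formula: Current yield = annual coupon / price
Substituting: CY = $69.42 / $1,119.36
CY = 0.062018

0.062018


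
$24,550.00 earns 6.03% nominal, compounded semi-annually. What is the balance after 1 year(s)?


Formula: FV = P * (1 + r/m)^(m*t)
Period rate: r/m = 0.0603 / 2 = 0.03015
Total periods: m*t = 2 * 1 = 2
Growth factor: (1 + 0.03015)^2 = 1.061209
FV = $24,550.00 * 1.061209 = $26,052.68

$26,052.68


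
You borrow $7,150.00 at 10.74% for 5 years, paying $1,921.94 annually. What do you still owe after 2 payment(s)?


Formula: Balance = PV*(1+r)^k - PMT*((1+r)^k - 1)/r
Growth: (1 + 0.1074)^2 = 1.226335
Accumulated factor: ((1+r)^k - 1)/r = 2.1074
Balance = $7,150.00 * 1.226335 - $1,921.94 * 2.1074
Balance = $4,718.00

$4,718.00


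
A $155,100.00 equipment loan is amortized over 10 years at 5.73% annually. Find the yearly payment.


Formula: PMT = PV * r / (1 - (1+r)^(-n))
Denominator: 1 - (1 + 0.0573)^(-10) = 0.427181
Numerator: $155,100.00 * 0.0573 = 8887.23
PMT = 8887.23 / 0.427181 = $20,804.38

$20,804.38


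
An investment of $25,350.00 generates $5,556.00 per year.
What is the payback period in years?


Formula: Payback = investment / annual cash flow
Substituting: Payback = $25,350.00 / $5,556.00
Payback = 4.5626 years

4.5626 years


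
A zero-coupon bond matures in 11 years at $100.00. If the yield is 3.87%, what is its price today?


Formula: Price = FV / (1 + r)^n
Substituting: Price = $100.00 / (1 + 0.0387)^11
Discount factor: (1.0387)^11 = 1.518418
Price = $100.00 / 1.518418 = $65.86

$65.86


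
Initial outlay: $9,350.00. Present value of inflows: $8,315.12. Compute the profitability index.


Formula: PI = PV(cash flows) / initial investment
Substituting: PI = $8,315.12 / $9,350.00
PI = 0.8893

0.8893


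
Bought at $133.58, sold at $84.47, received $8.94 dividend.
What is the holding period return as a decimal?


Formula: HPR = (P1 - P0 + D) / P0
Gain: $84.47 - $133.58 + $8.94 = -$40.17
HPR = -$40.17 / $133.58 = -0.3007

-0.3007


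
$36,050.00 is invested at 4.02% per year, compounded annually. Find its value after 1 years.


Formula: FV = P * (1 + r)^n
Substituting: FV = $36,050.00 * (1 + 0.0402)^1
Growth factor: (1.0402)^1 = 1.0402
FV = $36,050.00 * 1.0402 = $37,499.21

$37,499.21


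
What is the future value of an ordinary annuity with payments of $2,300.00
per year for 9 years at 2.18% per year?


Formula: FV = PMT * ((1+r)^n - 1) / r
Growth factor: (1 + 0.0218)^9 = 1.214208
Numerator: 1.214208 - 1 = 0.214208
FV = $2,300.00 * 0.214208 / 0.0218 = $22,599.93

$22,599.93


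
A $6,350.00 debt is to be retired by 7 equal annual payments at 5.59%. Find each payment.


Formula: PMT = PV * r / (1 - (1+r)^(-n))
Denominator: 1 - (1 + 0.0559)^(-7) = 0.316654
Numerator: $6,350.00 * 0.0559 = 354.965
PMT = 354.965 / 0.316654 = $1,120.99

$1,120.99


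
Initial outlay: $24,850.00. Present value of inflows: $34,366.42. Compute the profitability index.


Formula: PI = PV(cash flows) / initial investment
Substituting: PI = $34,366.42 / $24,850.00
PI = 1.383

1.383


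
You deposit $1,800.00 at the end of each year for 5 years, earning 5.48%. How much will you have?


Formula: FV = PMT * ((1+r)^n - 1) / r
Growth factor: (1 + 0.0548)^5 = 1.305722
Numerator: 1.305722 - 1 = 0.305722
FV = $1,800.00 * 0.305722 / 0.0548 = $10,041.95

$10,041.95


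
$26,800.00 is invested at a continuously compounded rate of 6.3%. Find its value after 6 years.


Formula: FV = P * e^(r*t)
Exponent: r*t = 0.063 * 6 = 0.378
e^(0.378) = 1.459363
FV = $26,800.00 * 1.459363 = $39,110.93

$39,110.93


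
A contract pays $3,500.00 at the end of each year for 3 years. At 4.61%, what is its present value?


Formula: PV = PMT * (1 - (1+r)^(-n)) / r
Discount factor: (1 + 0.0461)^(-3) = 0.873535
Bracket: 1 - 0.873535 = 0.126465
PV = $3,500.00 * 0.126465 / 0.0461 = $9,601.45

$9,601.45


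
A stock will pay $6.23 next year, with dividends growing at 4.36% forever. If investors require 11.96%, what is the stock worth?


Formula: P = D1 / (r - g)
Spread: r - g = 0.1196 - 0.0436 = 0.076
Substituting: P = $6.23 / 0.076
P = $81.97

$81.97


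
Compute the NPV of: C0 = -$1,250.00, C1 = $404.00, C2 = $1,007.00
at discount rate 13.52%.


Formula: NPV = C0 + C1/(1+r) + C2/(1+r)^2
Discount C1: $404.00 / (1 + 0.1352) = $355.88
Discount C2: $1,007.00 / (1 + 0.1352)^2 = $781.42
NPV = -$1,250.00 + $355.88 + $781.42 = -$112.70

-$112.70


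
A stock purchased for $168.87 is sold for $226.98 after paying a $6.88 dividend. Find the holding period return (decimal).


Formula: HPR = (P1 - P0 + D) / P0
Gain: $226.98 - $168.87 + $6.88 = $64.99
HPR = $64.99 / $168.87 = 0.3849

0.3849


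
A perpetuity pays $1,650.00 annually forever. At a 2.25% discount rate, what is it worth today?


Formula: PV = C / r
Substituting: PV = $1,650.00 / 0.0225
PV = $73,333.33

$73,333.33


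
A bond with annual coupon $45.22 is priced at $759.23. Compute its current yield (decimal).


Formula: Current yield = annual coupon / price
Substituting: CY = $45.22 / $759.23
CY = 0.05956

0.05956


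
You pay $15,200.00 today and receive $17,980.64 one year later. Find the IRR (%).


Formula: IRR = C1/C0 - 1
Substituting: IRR = $17,980.64 / $15,200.00 - 1
Ratio: 1.182937 - 1 = 0.182937
IRR = 18.2937%

18.2937%


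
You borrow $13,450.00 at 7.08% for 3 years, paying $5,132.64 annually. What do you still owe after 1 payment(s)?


Formula: Balance = PV*(1+r)^k - PMT*((1+r)^k - 1)/r
Growth: (1 + 0.0708)^1 = 1.0708
Accumulated factor: ((1+r)^k - 1)/r = 1.0
Balance = $13,450.00 * 1.0708 - $5,132.64 * 1.0
Balance = $9,269.62

$9,269.62


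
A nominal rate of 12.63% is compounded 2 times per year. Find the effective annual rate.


Formula: EAR = (1 + r/m)^m - 1
Period rate: r/m = 0.1263 / 2 = 0.06315
Compounding: (1 + 0.06315)^2 = 1.130288
EAR = 1.130288 - 1 = 0.130288

0.130288


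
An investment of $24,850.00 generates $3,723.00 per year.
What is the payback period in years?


Formula: Payback = investment / annual cash flow
Substituting: Payback = $24,850.00 / $3,723.00
Payback = 6.6747 years

6.6747 years


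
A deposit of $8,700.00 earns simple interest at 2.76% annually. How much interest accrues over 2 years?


Formula: I = P * r * t
Substituting: I = $8,700.00 * 0.0276 * 2
Step: I = $8,700.00 * 0.0552
I = $480.24

$480.24


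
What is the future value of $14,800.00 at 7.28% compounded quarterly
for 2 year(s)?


Formula: FV = P * (1 + r/m)^(m*t)
Period rate: r/m = 0.0728 / 4 = 0.0182
Total periods: m*t = 4 * 2 = 8
Growth factor: (1 + 0.0182)^8 = 1.15522
FV = $14,800.00 * 1.15522 = $17,097.26

$17,097.26


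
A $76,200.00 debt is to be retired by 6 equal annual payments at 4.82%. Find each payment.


Formula: PMT = PV * r / (1 - (1+r)^(-n))
Denominator: 1 - (1 + 0.0482)^(-6) = 0.246063
Numerator: $76,200.00 * 0.0482 = 3672.84
PMT = 3672.84 / 0.246063 = $14,926.42

$14,926.42


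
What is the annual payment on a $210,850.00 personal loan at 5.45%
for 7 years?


Formula: PMT = PV * r / (1 - (1+r)^(-n))
Denominator: 1 - (1 + 0.0545)^(-7) = 0.310278
Numerator: $210,850.00 * 0.0545 = 11491.325
PMT = 11491.325 / 0.310278 = $37,035.55

$37,035.55


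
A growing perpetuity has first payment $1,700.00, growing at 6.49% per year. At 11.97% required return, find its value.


Formula: PV = C / (r - g)
Spread: r - g = 0.1197 - 0.0649 = 0.0548
Substituting: PV = $1,700.00 / 0.0548
PV = $31,021.90

$31,021.90


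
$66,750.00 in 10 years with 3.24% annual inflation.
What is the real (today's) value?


Formula: Real value = nominal / (1 + inflation)^years
Price level: (1 + 0.0324)^10 = 1.375561
Real value = $66,750.00 / 1.375561 = $48,525.64

$48,525.64


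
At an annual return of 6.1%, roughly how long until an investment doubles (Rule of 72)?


Formula: Years ≈ 72 / r
Substituting: Years ≈ 72 / 6.1
Years ≈ 11.8

11.8 years


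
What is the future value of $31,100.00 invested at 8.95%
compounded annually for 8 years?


Formula: FV = P * (1 + r)^n
Substituting: FV = $31,100.00 * (1 + 0.0895)^8
Growth factor: (1.0895)^8 = 1.985262
FV = $31,100.00 * 1.985262 = $61,741.65

$61,741.65


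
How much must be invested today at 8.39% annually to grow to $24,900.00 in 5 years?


Formula: PV = FV / (1 + r)^n
Substituting: PV = $24,900.00 / (1 + 0.0839)^5
Discount factor: (1.0839)^5 = 1.49605
PV = $24,900.00 / 1.49605 = $16,643.83

$16,643.83


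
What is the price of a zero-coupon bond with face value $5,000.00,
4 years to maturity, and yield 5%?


Formula: Price = FV / (1 + r)^n
Substituting: Price = $5,000.00 / (1 + 0.05)^4
Discount factor: (1.05)^4 = 1.215506
Price = $5,000.00 / 1.215506 = $4,113.51

$4,113.51


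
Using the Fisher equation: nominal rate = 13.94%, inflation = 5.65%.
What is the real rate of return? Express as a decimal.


Formula: (1 + r_real) = (1 + r_nom) / (1 + inflation)
Substituting: (1 + r_real) = 1.1394 / 1.0565
(1 + r_real) = 1.078467
r_real = 1.078467 - 1 = 0.078467

0.078467


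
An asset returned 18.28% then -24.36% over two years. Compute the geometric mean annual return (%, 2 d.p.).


Formula: Geometric mean = ((1+r1)*(1+r2))^(1/2) - 1
Product: (1 + 0.1828) * (1 + -0.2436) = 1.1828 * 0.7564 = 0.89467
Square root: 0.89467^0.5 = 0.94587
Geometric mean = 0.94587 - 1 = -0.05413
As percentage: -5.41%

-5.41%


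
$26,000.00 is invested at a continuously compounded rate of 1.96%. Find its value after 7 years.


Formula: FV = P * e^(r*t)
Exponent: r*t = 0.0196 * 7 = 0.1372
e^(0.1372) = 1.147058
FV = $26,000.00 * 1.147058 = $29,823.50

$29,823.50


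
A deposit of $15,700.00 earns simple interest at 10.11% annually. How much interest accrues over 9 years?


Formula: I = P * r * t
Substituting: I = $15,700.00 * 0.1011 * 9
Step: I = $15,700.00 * 0.9099
I = $14,285.43

$14,285.43


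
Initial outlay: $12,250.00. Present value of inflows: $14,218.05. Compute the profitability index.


Formula: PI = PV(cash flows) / initial investment
Substituting: PI = $14,218.05 / $12,250.00
PI = 1.1607

1.1607


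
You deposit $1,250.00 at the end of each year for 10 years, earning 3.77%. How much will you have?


Formula: FV = PMT * ((1+r)^n - 1) / r
Growth factor: (1 + 0.0377)^10 = 1.447832
Numerator: 1.447832 - 1 = 0.447832
FV = $1,250.00 * 0.447832 / 0.0377 = $14,848.54

$14,848.54


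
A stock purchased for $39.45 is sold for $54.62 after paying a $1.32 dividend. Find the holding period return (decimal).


Formula: HPR = (P1 - P0 + D) / P0
Gain: $54.62 - $39.45 + $1.32 = $16.49
HPR = $16.49 / $39.45 = 0.418

0.418


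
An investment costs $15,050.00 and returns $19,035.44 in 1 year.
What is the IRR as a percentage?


Formula: IRR = C1/C0 - 1
Substituting: IRR = $19,035.44 / $15,050.00 - 1
Ratio: 1.264813 - 1 = 0.264813
IRR = 26.4813%

26.4813%


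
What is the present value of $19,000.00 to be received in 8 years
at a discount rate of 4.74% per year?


Formula: PV = FV / (1 + r)^n
Substituting: PV = $19,000.00 / (1 + 0.0474)^8
Discount factor: (1.0474)^8 = 1.44844
PV = $19,000.00 / 1.44844 = $13,117.56

$13,117.56


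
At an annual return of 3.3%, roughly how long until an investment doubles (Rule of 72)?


Formula: Years ≈ 72 / r
Substituting: Years ≈ 72 / 3.3
Years ≈ 21.8

21.8 years


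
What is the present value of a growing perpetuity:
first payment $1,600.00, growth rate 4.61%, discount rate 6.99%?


Formula: PV = C / (r - g)
Spread: r - g = 0.0699 - 0.0461 = 0.0238
Substituting: PV = $1,600.00 / 0.0238
PV = $67,226.89

$67,226.89


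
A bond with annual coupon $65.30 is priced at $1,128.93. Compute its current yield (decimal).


Formula: Current yield = annual coupon / price
Substituting: CY = $65.30 / $1,128.93
CY = 0.057842

0.057842


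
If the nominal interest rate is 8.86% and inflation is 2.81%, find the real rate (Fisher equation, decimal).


Formula: (1 + r_real) = (1 + r_nom) / (1 + inflation)
Substituting: (1 + r_real) = 1.0886 / 1.0281
(1 + r_real) = 1.058846
r_real = 1.058846 - 1 = 0.058846

0.058846


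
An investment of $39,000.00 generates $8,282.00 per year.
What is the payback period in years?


Formula: Payback = investment / annual cash flow
Substituting: Payback = $39,000.00 / $8,282.00
Payback = 4.709 years

4.709 years


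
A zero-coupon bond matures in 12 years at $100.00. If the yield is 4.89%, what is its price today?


Formula: Price = FV / (1 + r)^n
Substituting: Price = $100.00 / (1 + 0.0489)^12
Discount factor: (1.0489)^12 = 1.773409
Price = $100.00 / 1.773409 = $56.39

$56.39


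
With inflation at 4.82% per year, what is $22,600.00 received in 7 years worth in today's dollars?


Formula: Real value = nominal / (1 + inflation)^years
Price level: (1 + 0.0482)^7 = 1.390302
Real value = $22,600.00 / 1.390302 = $16,255.46

$16,255.46


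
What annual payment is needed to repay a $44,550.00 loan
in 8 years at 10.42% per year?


Formula: PMT = PV * r / (1 - (1+r)^(-n))
Denominator: 1 - (1 + 0.1042)^(-8) = 0.547501
Numerator: $44,550.00 * 0.1042 = 4642.11
PMT = 4642.11 / 0.547501 = $8,478.73

$8,478.73


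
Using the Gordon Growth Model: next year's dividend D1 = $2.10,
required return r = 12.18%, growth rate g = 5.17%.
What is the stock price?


Formula: P = D1 / (r - g)
Spread: r - g = 0.1218 - 0.0517 = 0.0701
Substituting: P = $2.10 / 0.0701
P = $29.96

$29.96


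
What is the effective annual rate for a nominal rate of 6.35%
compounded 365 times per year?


Formula: EAR = (1 + r/m)^m - 1
Period rate: r/m = 0.0635 / 365 = 0.000174
Compounding: (1 + 0.000174)^365 = 1.065554
EAR = 1.065554 - 1 = 0.065554

0.065554


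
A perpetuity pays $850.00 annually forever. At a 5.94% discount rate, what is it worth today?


Formula: PV = C / r
Substituting: PV = $850.00 / 0.0594
PV = $14,309.76

$14,309.76


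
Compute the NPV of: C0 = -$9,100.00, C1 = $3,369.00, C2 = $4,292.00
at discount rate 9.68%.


Formula: NPV = C0 + C1/(1+r) + C2/(1+r)^2
Discount C1: $3,369.00 / (1 + 0.0968) = $3,071.66
Discount C2: $4,292.00 / (1 + 0.0968)^2 = $3,567.84
NPV = -$9,100.00 + $3,071.66 + $3,567.84 = -$2,460.50

-$2,460.50


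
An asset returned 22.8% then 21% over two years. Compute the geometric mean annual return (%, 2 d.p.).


Formula: Geometric mean = ((1+r1)*(1+r2))^(1/2) - 1
Product: (1 + 0.228) * (1 + 0.21) = 1.228 * 1.21 = 1.48588
Square root: 1.48588^0.5 = 1.218967
Geometric mean = 1.218967 - 1 = 0.218967
As percentage: 21.90%

21.90%


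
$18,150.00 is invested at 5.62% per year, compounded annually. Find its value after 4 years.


Formula: FV = P * (1 + r)^n
Substituting: FV = $18,150.00 * (1 + 0.0562)^4
Growth factor: (1.0562)^4 = 1.244471
FV = $18,150.00 * 1.244471 = $22,587.14

$22,587.14


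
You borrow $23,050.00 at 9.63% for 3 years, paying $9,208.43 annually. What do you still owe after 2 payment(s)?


Formula: Balance = PV*(1+r)^k - PMT*((1+r)^k - 1)/r
Growth: (1 + 0.0963)^2 = 1.201874
Accumulated factor: ((1+r)^k - 1)/r = 2.0963
Balance = $23,050.00 * 1.201874 - $9,208.43 * 2.0963
Balance = $8,399.56

$8,399.56


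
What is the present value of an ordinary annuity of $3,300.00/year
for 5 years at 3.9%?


Formula: PV = PMT * (1 - (1+r)^(-n)) / r
Discount factor: (1 + 0.039)^(-5) = 0.82589
Bracket: 1 - 0.82589 = 0.17411
PV = $3,300.00 * 0.17411 / 0.039 = $14,732.38

$14,732.38


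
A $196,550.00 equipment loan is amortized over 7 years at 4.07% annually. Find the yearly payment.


Formula: PMT = PV * r / (1 - (1+r)^(-n))
Denominator: 1 - (1 + 0.0407)^(-7) = 0.243653
Numerator: $196,550.00 * 0.0407 = 7999.585
PMT = 7999.585 / 0.243653 = $32,831.88

$32,831.88


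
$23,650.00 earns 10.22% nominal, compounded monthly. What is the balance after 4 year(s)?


Formula: FV = P * (1 + r/m)^(m*t)
Period rate: r/m = 0.1022 / 12 = 0.008517
Total periods: m*t = 12 * 4 = 48
Growth factor: (1 + 0.008517)^48 = 1.502408
FV = $23,650.00 * 1.502408 = $35,531.94

$35,531.94


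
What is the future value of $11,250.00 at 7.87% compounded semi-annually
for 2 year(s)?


Formula: FV = P * (1 + r/m)^(m*t)
Period rate: r/m = 0.0787 / 2 = 0.03935
Total periods: m*t = 2 * 2 = 4
Growth factor: (1 + 0.03935)^4 = 1.166937
FV = $11,250.00 * 1.166937 = $13,128.04

$13,128.04


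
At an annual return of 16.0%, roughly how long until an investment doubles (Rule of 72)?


Formula: Years ≈ 72 / r
Substituting: Years ≈ 72 / 16.0
Years ≈ 4.5

4.5 years


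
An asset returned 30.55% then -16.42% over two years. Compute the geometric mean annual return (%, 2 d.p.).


Formula: Geometric mean = ((1+r1)*(1+r2))^(1/2) - 1
Product: (1 + 0.3055) * (1 + -0.1642) = 1.3055 * 0.8358 = 1.091137
Square root: 1.091137^0.5 = 1.044575
Geometric mean = 1.044575 - 1 = 0.044575
As percentage: 4.46%

4.46%


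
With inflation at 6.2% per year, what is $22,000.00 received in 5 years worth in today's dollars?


Formula: Real value = nominal / (1 + inflation)^years
Price level: (1 + 0.062)^5 = 1.350898
Real value = $22,000.00 / 1.350898 = $16,285.46

$16,285.46
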